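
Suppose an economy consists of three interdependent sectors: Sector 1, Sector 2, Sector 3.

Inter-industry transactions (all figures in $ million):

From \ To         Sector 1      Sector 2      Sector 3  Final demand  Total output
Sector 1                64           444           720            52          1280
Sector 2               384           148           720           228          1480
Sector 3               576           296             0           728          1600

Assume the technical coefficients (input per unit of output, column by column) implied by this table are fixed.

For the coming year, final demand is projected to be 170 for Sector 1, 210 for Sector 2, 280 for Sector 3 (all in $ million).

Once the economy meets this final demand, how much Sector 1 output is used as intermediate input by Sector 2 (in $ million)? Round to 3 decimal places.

z_12 = 292.967

Technical coefficients a_ij = z_ij / X_j:
  a_11 = 64/1280 = 0.05, a_21 = 384/1280 = 0.30, a_31 = 576/1280 = 0.45
  a_12 = 444/1480 = 0.30, a_22 = 148/1480 = 0.10, a_32 = 296/1480 = 0.20
  a_13 = 720/1600 = 0.45, a_23 = 720/1600 = 0.45, a_33 = 0/1600 = 0.00
I − A =
  [   0.95    -0.30    -0.45]
  [  -0.30     0.90    -0.45]
  [  -0.45    -0.20     1.00]
Cofactors of I−A, C_ij = (−1)^(i+j)·(minor ij) (rows/columns in the sector order above):
  C_11 = (0.90)(1.00) − (-0.45)(-0.20) = 0.8100
  C_12 = −[(-0.30)(1.00) − (-0.45)(-0.45)] = 0.5025
  C_13 = (-0.30)(-0.20) − (0.90)(-0.45) = 0.4650
  C_21 = −[(-0.30)(1.00) − (-0.45)(-0.20)] = 0.3900
  C_22 = (0.95)(1.00) − (-0.45)(-0.45) = 0.7475
  C_23 = −[(0.95)(-0.20) − (-0.30)(-0.45)] = 0.3250
  C_31 = (-0.30)(-0.45) − (-0.45)(0.90) = 0.5400
  C_32 = −[(0.95)(-0.45) − (-0.45)(-0.30)] = 0.5625
  C_33 = (0.95)(0.90) − (-0.30)(-0.30) = 0.7650
det(I−A) = Σ_j (I−A)_1j·C_1j = (0.95)(0.8100) + (-0.30)(0.5025) + (-0.45)(0.4650) = 0.4095
adj(I−A) = Cᵀ =
  [ 0.8100   0.3900   0.5400]
  [ 0.5025   0.7475   0.5625]
  [ 0.4650   0.3250   0.7650]
(I − A)⁻¹ = adj(I−A) / det(I−A) ≈
  [   1.9780     0.9524     1.3187]
  [   1.2271     1.8254     1.3736]
  [   1.1355     0.7937     1.8681]
First solve x = (I − A)⁻¹ d = adj(I−A)·d / det(I−A); in particular x_2 = (0.5025·170 + 0.7475·210 + 0.5625·280) / 0.4095 = 399.90 / 0.4095 ≈ 976.55678.
Intermediate flow from 1 to 2: z_12 = a_12 · x_2 = 0.30 × 399.90 / 0.4095 = 119.97 / 0.4095 ≈ 292.967.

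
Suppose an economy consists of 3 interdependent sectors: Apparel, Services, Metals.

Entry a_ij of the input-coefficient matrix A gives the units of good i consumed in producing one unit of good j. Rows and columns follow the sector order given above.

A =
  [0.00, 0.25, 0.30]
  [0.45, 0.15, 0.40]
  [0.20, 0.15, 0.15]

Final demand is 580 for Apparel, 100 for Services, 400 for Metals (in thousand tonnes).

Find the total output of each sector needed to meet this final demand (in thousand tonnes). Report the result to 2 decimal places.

x_A = 1160.58, x_S = 1180.03, x_M = 951.91

I − A =
  [   1.00    -0.25    -0.30]
  [  -0.45     0.85    -0.40]
  [  -0.20    -0.15     0.85]
Cofactors of I−A, C_ij = (−1)^(i+j)·(minor ij) (rows/columns in the sector order above):
  C_11 = (0.85)(0.85) − (-0.40)(-0.15) = 0.6625
  C_12 = −[(-0.45)(0.85) − (-0.40)(-0.20)] = 0.4625
  C_13 = (-0.45)(-0.15) − (0.85)(-0.20) = 0.2375
  C_21 = −[(-0.25)(0.85) − (-0.30)(-0.15)] = 0.2575
  C_22 = (1.00)(0.85) − (-0.30)(-0.20) = 0.7900
  C_23 = −[(1.00)(-0.15) − (-0.25)(-0.20)] = 0.2000
  C_31 = (-0.25)(-0.40) − (-0.30)(0.85) = 0.3550
  C_32 = −[(1.00)(-0.40) − (-0.30)(-0.45)] = 0.5350
  C_33 = (1.00)(0.85) − (-0.25)(-0.45) = 0.7375
det(I−A) = Σ_j (I−A)_1j·C_1j = (1.00)(0.6625) + (-0.25)(0.4625) + (-0.30)(0.2375) = 0.475625
adj(I−A) = Cᵀ =
  [ 0.6625   0.2575   0.3550]
  [ 0.4625   0.7900   0.5350]
  [ 0.2375   0.2000   0.7375]
(I − A)⁻¹ = adj(I−A) / det(I−A) ≈
  [   1.3929     0.5414     0.7464]
  [   0.9724     1.6610     1.1248]
  [   0.4993     0.4205     1.5506]
x = (I − A)⁻¹ d = adj(I−A)·d / det(I−A), with det(I−A) = 0.475625:
  x_A = (0.6625·580 + 0.2575·100 + 0.3550·400) / 0.475625 = 552.00 / 0.475625 ≈ 1160.58
  x_S = (0.4625·580 + 0.7900·100 + 0.5350·400) / 0.475625 = 561.25 / 0.475625 ≈ 1180.03
  x_M = (0.2375·580 + 0.2000·100 + 0.7375·400) / 0.475625 = 452.75 / 0.475625 ≈ 951.91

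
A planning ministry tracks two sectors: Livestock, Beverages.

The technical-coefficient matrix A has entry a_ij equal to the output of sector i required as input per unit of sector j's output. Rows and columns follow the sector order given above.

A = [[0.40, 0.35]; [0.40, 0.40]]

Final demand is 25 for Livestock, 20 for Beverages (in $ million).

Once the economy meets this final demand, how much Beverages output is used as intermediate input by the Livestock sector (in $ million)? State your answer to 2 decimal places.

I − A =
  [   0.60    -0.35]
  [  -0.40     0.60]
det(I−A) = (0.60)(0.60) − (-0.35)(-0.40) = 0.2200
adj(I−A) = [[0.60, 0.35], [0.40, 0.60]]
(I − A)⁻¹ = adj(I−A) / det(I−A) ≈
  [   2.7273     1.5909]
  [   1.8182     2.7273]
First solve x = (I − A)⁻¹ d = adj(I−A)·d / det(I−A); in particular x_L = (0.60·25 + 0.35·20) / 0.2200 = 22.00 / 0.2200 = 100.0000.
Intermediate flow from B to L: z_BL = a_BL · x_L = 0.40 × 22.00 / 0.2200 = 8.80 / 0.2200 = 40.00.

z_BL = 40.00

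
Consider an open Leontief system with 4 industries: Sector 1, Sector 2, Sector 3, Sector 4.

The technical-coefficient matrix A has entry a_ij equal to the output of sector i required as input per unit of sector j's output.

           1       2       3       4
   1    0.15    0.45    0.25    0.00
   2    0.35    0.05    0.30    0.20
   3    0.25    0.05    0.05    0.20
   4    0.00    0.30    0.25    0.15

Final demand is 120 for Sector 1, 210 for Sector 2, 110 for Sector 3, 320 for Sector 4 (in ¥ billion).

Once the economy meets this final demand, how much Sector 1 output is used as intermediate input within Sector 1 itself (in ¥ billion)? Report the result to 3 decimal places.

I − A =
  [   0.85    -0.45    -0.25     0.00]
  [  -0.35     0.95    -0.30    -0.20]
  [  -0.25    -0.05     0.95    -0.20]
  [   0.00    -0.30    -0.25     0.85]
Compute the cofactors C_ij = (−1)^(i+j)·(3×3 minor ij) of I−A; the adjugate is their transpose:
adj(I−A) = Cᵀ =
  [ 0.629375   0.366500   0.324125   0.162500]
  [ 0.341375   0.590750   0.333625   0.217500]
  [ 0.222750   0.182750   0.501500   0.161000]
  [ 0.186000   0.262250   0.265250   0.507250]
det(I−A) = Σ_j (I−A)_1j·C_1j = (0.85)(0.629375) + (-0.45)(0.341375) + (-0.25)(0.222750) + (0.00)(0.186000) = 0.3256625
(I − A)⁻¹ = adj(I−A) / det(I−A) ≈
  [   1.9326     1.1254     0.9953     0.4990]
  [   1.0482     1.8140     1.0245     0.6679]
  [   0.6840     0.5612     1.5399     0.4944]
  [   0.5711     0.8053     0.8145     1.5576]
First solve x = (I − A)⁻¹ d = adj(I−A)·d / det(I−A); in particular x_1 = (0.629375·120 + 0.366500·210 + 0.324125·110 + 0.162500·320) / 0.3256625 = 240.14375 / 0.3256625 ≈ 737.40068.
Intermediate flow from 1 to 1: z_11 = a_11 · x_1 = 0.15 × 240.14375 / 0.3256625 = 36.0215625 / 0.3256625 ≈ 110.610.

z_11 = 110.610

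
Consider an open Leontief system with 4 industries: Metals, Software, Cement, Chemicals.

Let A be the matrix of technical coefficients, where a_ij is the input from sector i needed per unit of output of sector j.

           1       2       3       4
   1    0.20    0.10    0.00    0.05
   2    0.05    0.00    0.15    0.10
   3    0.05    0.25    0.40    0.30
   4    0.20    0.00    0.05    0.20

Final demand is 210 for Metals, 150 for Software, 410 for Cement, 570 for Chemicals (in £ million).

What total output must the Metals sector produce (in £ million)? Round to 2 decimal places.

I − A =
  [   0.80    -0.10     0.00    -0.05]
  [  -0.05     1.00    -0.15    -0.10]
  [  -0.05    -0.25     0.60    -0.30]
  [  -0.20     0.00    -0.05     0.80]
Compute the cofactors C_ij = (−1)^(i+j)·(3×3 minor ij) of I−A; the adjugate is their transpose:
adj(I−A) = Cᵀ =
  [ 0.433750   0.047125   0.015000   0.038625]
  [ 0.050500   0.365875   0.098625   0.085875]
  [ 0.115000   0.167500   0.624000   0.262125]
  [ 0.115625   0.022250   0.042750   0.446250]
det(I−A) = Σ_j (I−A)_1j·C_1j = (0.80)(0.433750) + (-0.10)(0.050500) + (0.00)(0.115000) + (-0.05)(0.115625) = 0.33616875
(I − A)⁻¹ = adj(I−A) / det(I−A) ≈
  [   1.2903     0.1402     0.0446     0.1149]
  [   0.1502     1.0884     0.2934     0.2555]
  [   0.3421     0.4983     1.8562     0.7797]
  [   0.3439     0.0662     0.1272     1.3275]
x = (I − A)⁻¹ d = adj(I−A)·d / det(I−A), with det(I−A) = 0.33616875:
  x_1 = (0.433750·210 + 0.047125·150 + 0.015000·410 + 0.038625·570) / 0.33616875 = 126.3225 / 0.33616875 ≈ 375.77
  x_2 = (0.050500·210 + 0.365875·150 + 0.098625·410 + 0.085875·570) / 0.33616875 = 154.87125 / 0.33616875 ≈ 460.69
  x_3 = (0.115000·210 + 0.167500·150 + 0.624000·410 + 0.262125·570) / 0.33616875 = 454.52625 / 0.33616875 ≈ 1352.08
  x_4 = (0.115625·210 + 0.022250·150 + 0.042750·410 + 0.446250·570) / 0.33616875 = 299.50875 / 0.33616875 ≈ 890.95

x_1 = 375.77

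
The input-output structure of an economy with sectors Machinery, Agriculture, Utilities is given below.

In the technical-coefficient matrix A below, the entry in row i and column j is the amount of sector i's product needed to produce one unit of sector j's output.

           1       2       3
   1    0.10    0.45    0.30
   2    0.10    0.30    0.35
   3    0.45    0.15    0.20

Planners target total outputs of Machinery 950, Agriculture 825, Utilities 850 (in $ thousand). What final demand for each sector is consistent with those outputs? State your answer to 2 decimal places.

d_1 = 228.75, d_2 = 185.00, d_3 = 128.75

I − A =
  [   0.90    -0.45    -0.30]
  [  -0.10     0.70    -0.35]
  [  -0.45    -0.15     0.80]
d = (I − A) x:
  d_1 = (+0.90)·950 + (-0.45)·825 + (-0.30)·850 = 228.75
  d_2 = (-0.10)·950 + (+0.70)·825 + (-0.35)·850 = 185.00
  d_3 = (-0.45)·950 + (-0.15)·825 + (+0.80)·850 = 128.75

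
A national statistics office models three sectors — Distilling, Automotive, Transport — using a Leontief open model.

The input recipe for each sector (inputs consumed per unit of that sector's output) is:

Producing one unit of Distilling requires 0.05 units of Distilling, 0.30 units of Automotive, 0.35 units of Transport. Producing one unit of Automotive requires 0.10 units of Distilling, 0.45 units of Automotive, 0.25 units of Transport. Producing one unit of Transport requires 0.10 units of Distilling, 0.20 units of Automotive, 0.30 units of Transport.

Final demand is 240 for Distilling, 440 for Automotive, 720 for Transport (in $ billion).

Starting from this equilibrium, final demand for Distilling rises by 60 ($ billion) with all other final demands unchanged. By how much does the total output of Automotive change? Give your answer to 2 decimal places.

Δx_A = 63.76

I − A =
  [   0.95    -0.10    -0.10]
  [  -0.30     0.55    -0.20]
  [  -0.35    -0.25     0.70]
Cofactors of I−A, C_ij = (−1)^(i+j)·(minor ij) (rows/columns in the sector order above):
  C_11 = (0.55)(0.70) − (-0.20)(-0.25) = 0.3350
  C_12 = −[(-0.30)(0.70) − (-0.20)(-0.35)] = 0.2800
  C_13 = (-0.30)(-0.25) − (0.55)(-0.35) = 0.2675
  C_21 = −[(-0.10)(0.70) − (-0.10)(-0.25)] = 0.0950
  C_22 = (0.95)(0.70) − (-0.10)(-0.35) = 0.6300
  C_23 = −[(0.95)(-0.25) − (-0.10)(-0.35)] = 0.2725
  C_31 = (-0.10)(-0.20) − (-0.10)(0.55) = 0.0750
  C_32 = −[(0.95)(-0.20) − (-0.10)(-0.30)] = 0.2200
  C_33 = (0.95)(0.55) − (-0.10)(-0.30) = 0.4925
det(I−A) = Σ_j (I−A)_1j·C_1j = (0.95)(0.3350) + (-0.10)(0.2800) + (-0.10)(0.2675) = 0.2635
adj(I−A) = Cᵀ =
  [ 0.3350   0.0950   0.0750]
  [ 0.2800   0.6300   0.2200]
  [ 0.2675   0.2725   0.4925]
(I − A)⁻¹ = adj(I−A) / det(I−A) ≈
  [   1.2713     0.3605     0.2846]
  [   1.0626     2.3909     0.8349]
  [   1.0152     1.0342     1.8691]
Δx = (I − A)⁻¹ Δd with Δd having +60 in the Distilling component and 0 elsewhere.
So Δx_A = L_AD · (+60), where L_AD = adj(I−A)_AD / det(I−A) = 0.2800 / 0.2635.
Δx_A = 0.2800 × (+60) / 0.2635 = 16.80 / 0.2635 ≈ 63.76.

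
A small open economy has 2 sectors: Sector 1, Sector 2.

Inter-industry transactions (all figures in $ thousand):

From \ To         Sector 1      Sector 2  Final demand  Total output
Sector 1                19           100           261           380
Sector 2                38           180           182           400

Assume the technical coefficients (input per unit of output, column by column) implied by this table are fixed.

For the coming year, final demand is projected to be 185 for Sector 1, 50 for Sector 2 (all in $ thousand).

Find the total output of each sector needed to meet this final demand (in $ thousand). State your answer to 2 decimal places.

x_1 = 229.65, x_2 = 132.66

Technical coefficients a_ij = z_ij / X_j:
  a_11 = 19/380 = 0.05, a_21 = 38/380 = 0.10
  a_12 = 100/400 = 0.25, a_22 = 180/400 = 0.45
I − A =
  [   0.95    -0.25]
  [  -0.10     0.55]
det(I−A) = (0.95)(0.55) − (-0.25)(-0.10) = 0.4975
adj(I−A) = [[0.55, 0.25], [0.10, 0.95]]
(I − A)⁻¹ = adj(I−A) / det(I−A) ≈
  [   1.1055     0.5025]
  [   0.2010     1.9095]
x = (I − A)⁻¹ d = adj(I−A)·d / det(I−A), with det(I−A) = 0.4975:
  x_1 = (0.55·185 + 0.25·50) / 0.4975 = 114.25 / 0.4975 ≈ 229.65
  x_2 = (0.10·185 + 0.95·50) / 0.4975 = 66.00 / 0.4975 ≈ 132.66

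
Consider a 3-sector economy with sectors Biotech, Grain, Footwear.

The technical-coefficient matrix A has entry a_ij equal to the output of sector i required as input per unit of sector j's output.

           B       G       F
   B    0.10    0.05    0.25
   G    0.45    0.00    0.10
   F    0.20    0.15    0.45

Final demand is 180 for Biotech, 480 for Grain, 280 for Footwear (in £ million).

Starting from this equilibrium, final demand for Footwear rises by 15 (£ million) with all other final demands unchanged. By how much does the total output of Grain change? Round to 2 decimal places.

Δx_G = 7.57

I − A =
  [   0.90    -0.05    -0.25]
  [  -0.45     1.00    -0.10]
  [  -0.20    -0.15     0.55]
Cofactors of I−A, C_ij = (−1)^(i+j)·(minor ij) (rows/columns in the sector order above):
  C_11 = (1.00)(0.55) − (-0.10)(-0.15) = 0.5350
  C_12 = −[(-0.45)(0.55) − (-0.10)(-0.20)] = 0.2675
  C_13 = (-0.45)(-0.15) − (1.00)(-0.20) = 0.2675
  C_21 = −[(-0.05)(0.55) − (-0.25)(-0.15)] = 0.0650
  C_22 = (0.90)(0.55) − (-0.25)(-0.20) = 0.4450
  C_23 = −[(0.90)(-0.15) − (-0.05)(-0.20)] = 0.1450
  C_31 = (-0.05)(-0.10) − (-0.25)(1.00) = 0.2550
  C_32 = −[(0.90)(-0.10) − (-0.25)(-0.45)] = 0.2025
  C_33 = (0.90)(1.00) − (-0.05)(-0.45) = 0.8775
det(I−A) = Σ_j (I−A)_1j·C_1j = (0.90)(0.5350) + (-0.05)(0.2675) + (-0.25)(0.2675) = 0.40125
adj(I−A) = Cᵀ =
  [ 0.5350   0.0650   0.2550]
  [ 0.2675   0.4450   0.2025]
  [ 0.2675   0.1450   0.8775]
(I − A)⁻¹ = adj(I−A) / det(I−A) ≈
  [   1.3333     0.1620     0.6355]
  [   0.6667     1.1090     0.5047]
  [   0.6667     0.3614     2.1869]
Δx = (I − A)⁻¹ Δd with Δd having +15 in the Footwear component and 0 elsewhere.
So Δx_G = L_GF · (+15), where L_GF = adj(I−A)_GF / det(I−A) = 0.2025 / 0.40125.
Δx_G = 0.2025 × (+15) / 0.40125 = 3.0375 / 0.40125 ≈ 7.57.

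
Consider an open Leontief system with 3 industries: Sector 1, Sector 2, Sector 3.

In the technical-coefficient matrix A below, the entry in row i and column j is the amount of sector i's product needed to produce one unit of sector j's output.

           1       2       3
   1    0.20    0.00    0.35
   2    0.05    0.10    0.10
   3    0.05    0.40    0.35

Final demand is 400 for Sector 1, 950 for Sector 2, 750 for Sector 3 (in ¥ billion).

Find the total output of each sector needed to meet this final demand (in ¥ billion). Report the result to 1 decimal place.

x_1 = 1421.1, x_2 = 1368.4, x_3 = 2105.3

I − A =
  [   0.80     0.00    -0.35]
  [  -0.05     0.90    -0.10]
  [  -0.05    -0.40     0.65]
Cofactors of I−A, C_ij = (−1)^(i+j)·(minor ij) (rows/columns in the sector order above):
  C_11 = (0.90)(0.65) − (-0.10)(-0.40) = 0.5450
  C_12 = −[(-0.05)(0.65) − (-0.10)(-0.05)] = 0.0375
  C_13 = (-0.05)(-0.40) − (0.90)(-0.05) = 0.0650
  C_21 = −[(0.00)(0.65) − (-0.35)(-0.40)] = 0.1400
  C_22 = (0.80)(0.65) − (-0.35)(-0.05) = 0.5025
  C_23 = −[(0.80)(-0.40) − (0.00)(-0.05)] = 0.3200
  C_31 = (0.00)(-0.10) − (-0.35)(0.90) = 0.3150
  C_32 = −[(0.80)(-0.10) − (-0.35)(-0.05)] = 0.0975
  C_33 = (0.80)(0.90) − (0.00)(-0.05) = 0.7200
det(I−A) = Σ_j (I−A)_1j·C_1j = (0.80)(0.5450) + (0.00)(0.0375) + (-0.35)(0.0650) = 0.41325
adj(I−A) = Cᵀ =
  [ 0.5450   0.1400   0.3150]
  [ 0.0375   0.5025   0.0975]
  [ 0.0650   0.3200   0.7200]
(I − A)⁻¹ = adj(I−A) / det(I−A) ≈
  [   1.3188     0.3388     0.7623]
  [   0.0907     1.2160     0.2359]
  [   0.1573     0.7743     1.7423]
x = (I − A)⁻¹ d = adj(I−A)·d / det(I−A), with det(I−A) = 0.41325:
  x_1 = (0.5450·400 + 0.1400·950 + 0.3150·750) / 0.41325 = 587.25 / 0.41325 ≈ 1421.1
  x_2 = (0.0375·400 + 0.5025·950 + 0.0975·750) / 0.41325 = 565.50 / 0.41325 ≈ 1368.4
  x_3 = (0.0650·400 + 0.3200·950 + 0.7200·750) / 0.41325 = 870.00 / 0.41325 ≈ 2105.3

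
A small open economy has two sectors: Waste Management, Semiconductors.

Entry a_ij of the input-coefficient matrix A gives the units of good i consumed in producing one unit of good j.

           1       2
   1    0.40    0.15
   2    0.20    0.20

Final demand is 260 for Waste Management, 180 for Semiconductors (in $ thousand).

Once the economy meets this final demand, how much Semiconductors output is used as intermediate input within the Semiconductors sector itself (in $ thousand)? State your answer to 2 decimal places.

I − A =
  [   0.60    -0.15]
  [  -0.20     0.80]
det(I−A) = (0.60)(0.80) − (-0.15)(-0.20) = 0.4500
adj(I−A) = [[0.80, 0.15], [0.20, 0.60]]
(I − A)⁻¹ = adj(I−A) / det(I−A) ≈
  [   1.7778     0.3333]
  [   0.4444     1.3333]
First solve x = (I − A)⁻¹ d = adj(I−A)·d / det(I−A); in particular x_2 = (0.20·260 + 0.60·180) / 0.4500 = 160.00 / 0.4500 ≈ 355.5556.
Intermediate flow from 2 to 2: z_22 = a_22 · x_2 = 0.20 × 160.00 / 0.4500 = 32.00 / 0.4500 ≈ 71.11.

z_22 = 71.11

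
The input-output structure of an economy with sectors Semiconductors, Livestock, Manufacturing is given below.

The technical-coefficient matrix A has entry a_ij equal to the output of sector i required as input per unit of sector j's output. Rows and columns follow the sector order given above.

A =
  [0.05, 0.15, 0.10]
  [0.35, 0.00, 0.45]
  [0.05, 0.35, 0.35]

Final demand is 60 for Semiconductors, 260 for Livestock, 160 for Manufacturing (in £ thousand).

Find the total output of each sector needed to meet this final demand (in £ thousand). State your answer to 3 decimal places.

x_1 = 219.788, x_2 = 600.908, x_3 = 586.626

I − A =
  [   0.95    -0.15    -0.10]
  [  -0.35     1.00    -0.45]
  [  -0.05    -0.35     0.65]
Cofactors of I−A, C_ij = (−1)^(i+j)·(minor ij) (rows/columns in the sector order above):
  C_11 = (1.00)(0.65) − (-0.45)(-0.35) = 0.4925
  C_12 = −[(-0.35)(0.65) − (-0.45)(-0.05)] = 0.2500
  C_13 = (-0.35)(-0.35) − (1.00)(-0.05) = 0.1725
  C_21 = −[(-0.15)(0.65) − (-0.10)(-0.35)] = 0.1325
  C_22 = (0.95)(0.65) − (-0.10)(-0.05) = 0.6125
  C_23 = −[(0.95)(-0.35) − (-0.15)(-0.05)] = 0.3400
  C_31 = (-0.15)(-0.45) − (-0.10)(1.00) = 0.1675
  C_32 = −[(0.95)(-0.45) − (-0.10)(-0.35)] = 0.4625
  C_33 = (0.95)(1.00) − (-0.15)(-0.35) = 0.8975
det(I−A) = Σ_j (I−A)_1j·C_1j = (0.95)(0.4925) + (-0.15)(0.2500) + (-0.10)(0.1725) = 0.413125
adj(I−A) = Cᵀ =
  [ 0.4925   0.1325   0.1675]
  [ 0.2500   0.6125   0.4625]
  [ 0.1725   0.3400   0.8975]
(I − A)⁻¹ = adj(I−A) / det(I−A) ≈
  [   1.1921     0.3207     0.4054]
  [   0.6051     1.4826     1.1195]
  [   0.4175     0.8230     2.1725]
x = (I − A)⁻¹ d = adj(I−A)·d / det(I−A), with det(I−A) = 0.413125:
  x_1 = (0.4925·60 + 0.1325·260 + 0.1675·160) / 0.413125 = 90.80 / 0.413125 ≈ 219.788
  x_2 = (0.2500·60 + 0.6125·260 + 0.4625·160) / 0.413125 = 248.25 / 0.413125 ≈ 600.908
  x_3 = (0.1725·60 + 0.3400·260 + 0.8975·160) / 0.413125 = 242.35 / 0.413125 ≈ 586.626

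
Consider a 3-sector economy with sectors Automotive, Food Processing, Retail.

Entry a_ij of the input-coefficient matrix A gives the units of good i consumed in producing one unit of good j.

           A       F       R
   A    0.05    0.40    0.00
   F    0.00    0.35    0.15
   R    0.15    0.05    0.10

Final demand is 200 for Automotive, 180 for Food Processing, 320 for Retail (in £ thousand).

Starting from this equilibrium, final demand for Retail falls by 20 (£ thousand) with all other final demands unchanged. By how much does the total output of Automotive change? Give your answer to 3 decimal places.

Δx_A = -2.224

I − A =
  [   0.95    -0.40     0.00]
  [   0.00     0.65    -0.15]
  [  -0.15    -0.05     0.90]
Cofactors of I−A, C_ij = (−1)^(i+j)·(minor ij) (rows/columns in the sector order above):
  C_11 = (0.65)(0.90) − (-0.15)(-0.05) = 0.5775
  C_12 = −[(0.00)(0.90) − (-0.15)(-0.15)] = 0.0225
  C_13 = (0.00)(-0.05) − (0.65)(-0.15) = 0.0975
  C_21 = −[(-0.40)(0.90) − (0.00)(-0.05)] = 0.3600
  C_22 = (0.95)(0.90) − (0.00)(-0.15) = 0.8550
  C_23 = −[(0.95)(-0.05) − (-0.40)(-0.15)] = 0.1075
  C_31 = (-0.40)(-0.15) − (0.00)(0.65) = 0.0600
  C_32 = −[(0.95)(-0.15) − (0.00)(0.00)] = 0.1425
  C_33 = (0.95)(0.65) − (-0.40)(0.00) = 0.6175
det(I−A) = Σ_j (I−A)_1j·C_1j = (0.95)(0.5775) + (-0.40)(0.0225) + (0.00)(0.0975) = 0.539625
adj(I−A) = Cᵀ =
  [ 0.5775   0.3600   0.0600]
  [ 0.0225   0.8550   0.1425]
  [ 0.0975   0.1075   0.6175]
(I − A)⁻¹ = adj(I−A) / det(I−A) ≈
  [   1.0702     0.6671     0.1112]
  [   0.0417     1.5844     0.2641]
  [   0.1807     0.1992     1.1443]
Δx = (I − A)⁻¹ Δd with Δd having -20 in the Retail component and 0 elsewhere.
So Δx_A = L_AR · (-20), where L_AR = adj(I−A)_AR / det(I−A) = 0.0600 / 0.539625.
Δx_A = 0.0600 × (-20) / 0.539625 = -1.20 / 0.539625 ≈ -2.224.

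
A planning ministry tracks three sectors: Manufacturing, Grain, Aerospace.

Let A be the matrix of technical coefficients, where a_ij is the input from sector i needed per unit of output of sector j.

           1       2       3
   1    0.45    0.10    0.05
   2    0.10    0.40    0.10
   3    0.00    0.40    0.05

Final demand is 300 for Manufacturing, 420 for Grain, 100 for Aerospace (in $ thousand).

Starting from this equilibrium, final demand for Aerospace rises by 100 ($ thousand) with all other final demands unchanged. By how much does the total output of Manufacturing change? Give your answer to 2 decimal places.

I − A =
  [   0.55    -0.10    -0.05]
  [  -0.10     0.60    -0.10]
  [   0.00    -0.40     0.95]
Cofactors of I−A, C_ij = (−1)^(i+j)·(minor ij) (rows/columns in the sector order above):
  C_11 = (0.60)(0.95) − (-0.10)(-0.40) = 0.5300
  C_12 = −[(-0.10)(0.95) − (-0.10)(0.00)] = 0.0950
  C_13 = (-0.10)(-0.40) − (0.60)(0.00) = 0.0400
  C_21 = −[(-0.10)(0.95) − (-0.05)(-0.40)] = 0.1150
  C_22 = (0.55)(0.95) − (-0.05)(0.00) = 0.5225
  C_23 = −[(0.55)(-0.40) − (-0.10)(0.00)] = 0.2200
  C_31 = (-0.10)(-0.10) − (-0.05)(0.60) = 0.0400
  C_32 = −[(0.55)(-0.10) − (-0.05)(-0.10)] = 0.0600
  C_33 = (0.55)(0.60) − (-0.10)(-0.10) = 0.3200
det(I−A) = Σ_j (I−A)_1j·C_1j = (0.55)(0.5300) + (-0.10)(0.0950) + (-0.05)(0.0400) = 0.2800
adj(I−A) = Cᵀ =
  [ 0.5300   0.1150   0.0400]
  [ 0.0950   0.5225   0.0600]
  [ 0.0400   0.2200   0.3200]
(I − A)⁻¹ = adj(I−A) / det(I−A) ≈
  [   1.8929     0.4107     0.1429]
  [   0.3393     1.8661     0.2143]
  [   0.1429     0.7857     1.1429]
Δx = (I − A)⁻¹ Δd with Δd having +100 in the Aerospace component and 0 elsewhere.
So Δx_1 = L_13 · (+100), where L_13 = adj(I−A)_13 / det(I−A) = 0.0400 / 0.2800.
Δx_1 = 0.0400 × (+100) / 0.2800 = 4.00 / 0.2800 ≈ 14.29.

Δx_1 = 14.29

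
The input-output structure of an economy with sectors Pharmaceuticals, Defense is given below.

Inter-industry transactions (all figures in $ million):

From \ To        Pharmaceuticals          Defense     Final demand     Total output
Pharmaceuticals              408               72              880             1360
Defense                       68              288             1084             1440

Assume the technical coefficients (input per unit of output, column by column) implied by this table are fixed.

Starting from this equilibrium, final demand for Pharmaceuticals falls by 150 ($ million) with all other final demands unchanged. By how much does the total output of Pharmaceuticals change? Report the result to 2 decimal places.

Technical coefficients a_ij = z_ij / X_j:
  a_11 = 408/1360 = 0.30, a_21 = 68/1360 = 0.05
  a_12 = 72/1440 = 0.05, a_22 = 288/1440 = 0.20
I − A =
  [   0.70    -0.05]
  [  -0.05     0.80]
det(I−A) = (0.70)(0.80) − (-0.05)(-0.05) = 0.5575
adj(I−A) = [[0.80, 0.05], [0.05, 0.70]]
(I − A)⁻¹ = adj(I−A) / det(I−A) ≈
  [   1.4350     0.0897]
  [   0.0897     1.2556]
Δx = (I − A)⁻¹ Δd with Δd having -150 in the Pharmaceuticals component and 0 elsewhere.
So Δx_1 = L_11 · (-150), where L_11 = adj(I−A)_11 / det(I−A) = 0.80 / 0.5575.
Δx_1 = 0.80 × (-150) / 0.5575 = -120.00 / 0.5575 ≈ -215.25.

Δx_1 = -215.25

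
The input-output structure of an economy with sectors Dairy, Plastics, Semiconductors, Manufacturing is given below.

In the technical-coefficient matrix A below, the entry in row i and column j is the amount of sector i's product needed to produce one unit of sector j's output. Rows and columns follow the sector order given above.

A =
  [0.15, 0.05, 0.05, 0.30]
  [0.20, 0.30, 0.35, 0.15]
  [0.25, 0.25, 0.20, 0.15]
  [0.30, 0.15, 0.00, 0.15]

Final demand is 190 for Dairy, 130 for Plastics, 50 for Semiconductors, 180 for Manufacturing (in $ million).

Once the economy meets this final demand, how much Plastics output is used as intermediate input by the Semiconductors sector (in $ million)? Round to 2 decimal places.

z_23 = 181.03

I − A =
  [   0.85    -0.05    -0.05    -0.30]
  [  -0.20     0.70    -0.35    -0.15]
  [  -0.25    -0.25     0.80    -0.15]
  [  -0.30    -0.15     0.00     0.85]
Compute the cofactors C_ij = (−1)^(i+j)·(3×3 minor ij) of I−A; the adjugate is their transpose:
adj(I−A) = Cᵀ =
  [ 0.375750   0.081750   0.059250   0.157500]
  [ 0.262125   0.493125   0.232125   0.220500]
  [ 0.232875   0.201375   0.403875   0.189000]
  [ 0.178875   0.115875   0.061875   0.378000]
det(I−A) = Σ_j (I−A)_1j·C_1j = (0.85)(0.375750) + (-0.05)(0.262125) + (-0.05)(0.232875) + (-0.30)(0.178875) = 0.240975
(I − A)⁻¹ = adj(I−A) / det(I−A) ≈
  [   1.5593     0.3392     0.2459     0.6536]
  [   1.0878     2.0464     0.9633     0.9150]
  [   0.9664     0.8357     1.6760     0.7843]
  [   0.7423     0.4809     0.2568     1.5686]
First solve x = (I − A)⁻¹ d = adj(I−A)·d / det(I−A); in particular x_3 = (0.232875·190 + 0.201375·130 + 0.403875·50 + 0.189000·180) / 0.240975 = 124.63875 / 0.240975 ≈ 517.2269.
Intermediate flow from 2 to 3: z_23 = a_23 · x_3 = 0.35 × 124.63875 / 0.240975 = 43.6235625 / 0.240975 ≈ 181.03.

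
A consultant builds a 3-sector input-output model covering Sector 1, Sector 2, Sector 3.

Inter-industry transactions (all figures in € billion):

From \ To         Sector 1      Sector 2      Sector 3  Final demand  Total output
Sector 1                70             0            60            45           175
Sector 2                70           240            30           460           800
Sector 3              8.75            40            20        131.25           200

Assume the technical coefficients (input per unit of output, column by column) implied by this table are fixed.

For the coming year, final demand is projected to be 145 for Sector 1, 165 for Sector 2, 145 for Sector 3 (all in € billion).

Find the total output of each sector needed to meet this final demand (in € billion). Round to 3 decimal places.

x_1 = 345.063, x_2 = 477.206, x_3 = 206.793

Technical coefficients a_ij = z_ij / X_j:
  a_11 = 70/175 = 0.40, a_21 = 70/175 = 0.40, a_31 = 8.75/175 = 0.05
  a_12 = 0/800 = 0.00, a_22 = 240/800 = 0.30, a_32 = 40/800 = 0.05
  a_13 = 60/200 = 0.30, a_23 = 30/200 = 0.15, a_33 = 20/200 = 0.10
I − A =
  [   0.60     0.00    -0.30]
  [  -0.40     0.70    -0.15]
  [  -0.05    -0.05     0.90]
Cofactors of I−A, C_ij = (−1)^(i+j)·(minor ij) (rows/columns in the sector order above):
  C_11 = (0.70)(0.90) − (-0.15)(-0.05) = 0.6225
  C_12 = −[(-0.40)(0.90) − (-0.15)(-0.05)] = 0.3675
  C_13 = (-0.40)(-0.05) − (0.70)(-0.05) = 0.0550
  C_21 = −[(0.00)(0.90) − (-0.30)(-0.05)] = 0.0150
  C_22 = (0.60)(0.90) − (-0.30)(-0.05) = 0.5250
  C_23 = −[(0.60)(-0.05) − (0.00)(-0.05)] = 0.0300
  C_31 = (0.00)(-0.15) − (-0.30)(0.70) = 0.2100
  C_32 = −[(0.60)(-0.15) − (-0.30)(-0.40)] = 0.2100
  C_33 = (0.60)(0.70) − (0.00)(-0.40) = 0.4200
det(I−A) = Σ_j (I−A)_1j·C_1j = (0.60)(0.6225) + (0.00)(0.3675) + (-0.30)(0.0550) = 0.3570
adj(I−A) = Cᵀ =
  [ 0.6225   0.0150   0.2100]
  [ 0.3675   0.5250   0.2100]
  [ 0.0550   0.0300   0.4200]
(I − A)⁻¹ = adj(I−A) / det(I−A) ≈
  [   1.7437     0.0420     0.5882]
  [   1.0294     1.4706     0.5882]
  [   0.1541     0.0840     1.1765]
x = (I − A)⁻¹ d = adj(I−A)·d / det(I−A), with det(I−A) = 0.3570:
  x_1 = (0.6225·145 + 0.0150·165 + 0.2100·145) / 0.3570 = 123.1875 / 0.3570 ≈ 345.063
  x_2 = (0.3675·145 + 0.5250·165 + 0.2100·145) / 0.3570 = 170.3625 / 0.3570 ≈ 477.206
  x_3 = (0.0550·145 + 0.0300·165 + 0.4200·145) / 0.3570 = 73.825 / 0.3570 ≈ 206.793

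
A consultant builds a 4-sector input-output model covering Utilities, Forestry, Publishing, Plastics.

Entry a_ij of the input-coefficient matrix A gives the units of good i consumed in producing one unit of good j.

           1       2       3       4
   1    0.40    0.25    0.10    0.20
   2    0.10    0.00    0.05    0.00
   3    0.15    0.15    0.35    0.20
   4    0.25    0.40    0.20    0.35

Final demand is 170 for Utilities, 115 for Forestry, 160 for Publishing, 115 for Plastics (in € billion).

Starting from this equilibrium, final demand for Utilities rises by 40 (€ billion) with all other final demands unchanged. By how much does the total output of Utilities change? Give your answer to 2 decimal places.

I − A =
  [   0.60    -0.25    -0.10    -0.20]
  [  -0.10     1.00    -0.05     0.00]
  [  -0.15    -0.15     0.65    -0.20]
  [  -0.25    -0.40    -0.20     0.65]
Compute the cofactors C_ij = (−1)^(i+j)·(3×3 minor ij) of I−A; the adjugate is their transpose:
adj(I−A) = Cᵀ =
  [ 0.373625   0.171375   0.117125   0.151000]
  [ 0.045625   0.176250   0.027500   0.022500]
  [ 0.165250   0.147875   0.315750   0.148000]
  [ 0.222625   0.219875   0.159125   0.350875]
det(I−A) = Σ_j (I−A)_1j·C_1j = (0.60)(0.373625) + (-0.25)(0.045625) + (-0.10)(0.165250) + (-0.20)(0.222625) = 0.15171875
(I − A)⁻¹ = adj(I−A) / det(I−A) ≈
  [   2.4626     1.1296     0.7720     0.9953]
  [   0.3007     1.1617     0.1813     0.1483]
  [   1.0892     0.9747     2.0812     0.9755]
  [   1.4674     1.4492     1.0488     2.3127]
Δx = (I − A)⁻¹ Δd with Δd having +40 in the Utilities component and 0 elsewhere.
So Δx_1 = L_11 · (+40), where L_11 = adj(I−A)_11 / det(I−A) = 0.373625 / 0.15171875.
Δx_1 = 0.373625 × (+40) / 0.15171875 = 14.945 / 0.15171875 ≈ 98.50.

Δx_1 = 98.50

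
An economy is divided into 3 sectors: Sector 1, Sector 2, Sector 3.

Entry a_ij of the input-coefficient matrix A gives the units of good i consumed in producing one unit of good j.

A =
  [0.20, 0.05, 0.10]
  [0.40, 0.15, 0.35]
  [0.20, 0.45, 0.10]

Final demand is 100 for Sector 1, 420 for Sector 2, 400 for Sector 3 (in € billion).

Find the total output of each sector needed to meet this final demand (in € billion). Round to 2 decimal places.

I − A =
  [   0.80    -0.05    -0.10]
  [  -0.40     0.85    -0.35]
  [  -0.20    -0.45     0.90]
Cofactors of I−A, C_ij = (−1)^(i+j)·(minor ij) (rows/columns in the sector order above):
  C_11 = (0.85)(0.90) − (-0.35)(-0.45) = 0.6075
  C_12 = −[(-0.40)(0.90) − (-0.35)(-0.20)] = 0.4300
  C_13 = (-0.40)(-0.45) − (0.85)(-0.20) = 0.3500
  C_21 = −[(-0.05)(0.90) − (-0.10)(-0.45)] = 0.0900
  C_22 = (0.80)(0.90) − (-0.10)(-0.20) = 0.7000
  C_23 = −[(0.80)(-0.45) − (-0.05)(-0.20)] = 0.3700
  C_31 = (-0.05)(-0.35) − (-0.10)(0.85) = 0.1025
  C_32 = −[(0.80)(-0.35) − (-0.10)(-0.40)] = 0.3200
  C_33 = (0.80)(0.85) − (-0.05)(-0.40) = 0.6600
det(I−A) = Σ_j (I−A)_1j·C_1j = (0.80)(0.6075) + (-0.05)(0.4300) + (-0.10)(0.3500) = 0.4295
adj(I−A) = Cᵀ =
  [ 0.6075   0.0900   0.1025]
  [ 0.4300   0.7000   0.3200]
  [ 0.3500   0.3700   0.6600]
(I − A)⁻¹ = adj(I−A) / det(I−A) ≈
  [   1.4144     0.2095     0.2386]
  [   1.0012     1.6298     0.7451]
  [   0.8149     0.8615     1.5367]
x = (I − A)⁻¹ d = adj(I−A)·d / det(I−A), with det(I−A) = 0.4295:
  x_1 = (0.6075·100 + 0.0900·420 + 0.1025·400) / 0.4295 = 139.55 / 0.4295 ≈ 324.91
  x_2 = (0.4300·100 + 0.7000·420 + 0.3200·400) / 0.4295 = 465.00 / 0.4295 ≈ 1082.65
  x_3 = (0.3500·100 + 0.3700·420 + 0.6600·400) / 0.4295 = 454.40 / 0.4295 ≈ 1057.97

x_1 = 324.91, x_2 = 1082.65, x_3 = 1057.97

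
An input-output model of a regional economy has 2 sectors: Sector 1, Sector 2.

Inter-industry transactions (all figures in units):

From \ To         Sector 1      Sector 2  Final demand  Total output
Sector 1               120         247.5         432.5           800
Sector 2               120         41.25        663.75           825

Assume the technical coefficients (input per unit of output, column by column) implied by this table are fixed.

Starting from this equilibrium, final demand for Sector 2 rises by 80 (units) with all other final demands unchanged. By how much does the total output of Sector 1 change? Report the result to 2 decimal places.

Δx_1 = 31.48

Technical coefficients a_ij = z_ij / X_j:
  a_11 = 120/800 = 0.15, a_21 = 120/800 = 0.15
  a_12 = 247.5/825 = 0.30, a_22 = 41.25/825 = 0.05
I − A =
  [   0.85    -0.30]
  [  -0.15     0.95]
det(I−A) = (0.85)(0.95) − (-0.30)(-0.15) = 0.7625
adj(I−A) = [[0.95, 0.30], [0.15, 0.85]]
(I − A)⁻¹ = adj(I−A) / det(I−A) ≈
  [   1.2459     0.3934]
  [   0.1967     1.1148]
Δx = (I − A)⁻¹ Δd with Δd having +80 in the Sector 2 component and 0 elsewhere.
So Δx_1 = L_12 · (+80), where L_12 = adj(I−A)_12 / det(I−A) = 0.30 / 0.7625.
Δx_1 = 0.30 × (+80) / 0.7625 = 24.00 / 0.7625 ≈ 31.48.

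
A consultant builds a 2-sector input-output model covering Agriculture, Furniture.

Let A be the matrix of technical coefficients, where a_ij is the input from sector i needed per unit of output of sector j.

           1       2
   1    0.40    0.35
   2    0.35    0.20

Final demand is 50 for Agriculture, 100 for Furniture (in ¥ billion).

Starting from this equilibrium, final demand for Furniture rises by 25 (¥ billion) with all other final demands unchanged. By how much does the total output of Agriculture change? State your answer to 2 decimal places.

Δx_1 = 24.48

I − A =
  [   0.60    -0.35]
  [  -0.35     0.80]
det(I−A) = (0.60)(0.80) − (-0.35)(-0.35) = 0.3575
adj(I−A) = [[0.80, 0.35], [0.35, 0.60]]
(I − A)⁻¹ = adj(I−A) / det(I−A) ≈
  [   2.2378     0.9790]
  [   0.9790     1.6783]
Δx = (I − A)⁻¹ Δd with Δd having +25 in the Furniture component and 0 elsewhere.
So Δx_1 = L_12 · (+25), where L_12 = adj(I−A)_12 / det(I−A) = 0.35 / 0.3575.
Δx_1 = 0.35 × (+25) / 0.3575 = 8.75 / 0.3575 ≈ 24.48.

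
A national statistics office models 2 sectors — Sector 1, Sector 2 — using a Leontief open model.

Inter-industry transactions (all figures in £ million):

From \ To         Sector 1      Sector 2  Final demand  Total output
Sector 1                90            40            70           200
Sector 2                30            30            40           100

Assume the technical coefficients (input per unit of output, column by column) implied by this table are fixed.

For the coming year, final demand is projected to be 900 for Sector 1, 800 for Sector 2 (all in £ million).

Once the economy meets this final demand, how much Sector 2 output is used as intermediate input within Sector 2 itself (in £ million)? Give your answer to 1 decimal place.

z_22 = 530.8

Technical coefficients a_ij = z_ij / X_j:
  a_11 = 90/200 = 0.45, a_21 = 30/200 = 0.15
  a_12 = 40/100 = 0.40, a_22 = 30/100 = 0.30
I − A =
  [   0.55    -0.40]
  [  -0.15     0.70]
det(I−A) = (0.55)(0.70) − (-0.40)(-0.15) = 0.3250
adj(I−A) = [[0.70, 0.40], [0.15, 0.55]]
(I − A)⁻¹ = adj(I−A) / det(I−A) ≈
  [   2.1538     1.2308]
  [   0.4615     1.6923]
First solve x = (I − A)⁻¹ d = adj(I−A)·d / det(I−A); in particular x_2 = (0.15·900 + 0.55·800) / 0.3250 = 575.00 / 0.3250 ≈ 1769.231.
Intermediate flow from 2 to 2: z_22 = a_22 · x_2 = 0.30 × 575.00 / 0.3250 = 172.50 / 0.3250 ≈ 530.8.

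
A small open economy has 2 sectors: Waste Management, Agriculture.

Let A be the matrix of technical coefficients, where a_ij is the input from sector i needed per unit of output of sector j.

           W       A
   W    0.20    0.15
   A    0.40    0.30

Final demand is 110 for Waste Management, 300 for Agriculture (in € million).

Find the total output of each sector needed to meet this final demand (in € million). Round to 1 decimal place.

I − A =
  [   0.80    -0.15]
  [  -0.40     0.70]
det(I−A) = (0.80)(0.70) − (-0.15)(-0.40) = 0.5000
adj(I−A) = [[0.70, 0.15], [0.40, 0.80]]
(I − A)⁻¹ = adj(I−A) / det(I−A) ≈
  [   1.4000     0.3000]
  [   0.8000     1.6000]
x = (I − A)⁻¹ d = adj(I−A)·d / det(I−A), with det(I−A) = 0.5000:
  x_W = (0.70·110 + 0.15·300) / 0.5000 = 122.00 / 0.5000 = 244.0
  x_A = (0.40·110 + 0.80·300) / 0.5000 = 284.00 / 0.5000 = 568.0

x_W = 244.0, x_A = 568.0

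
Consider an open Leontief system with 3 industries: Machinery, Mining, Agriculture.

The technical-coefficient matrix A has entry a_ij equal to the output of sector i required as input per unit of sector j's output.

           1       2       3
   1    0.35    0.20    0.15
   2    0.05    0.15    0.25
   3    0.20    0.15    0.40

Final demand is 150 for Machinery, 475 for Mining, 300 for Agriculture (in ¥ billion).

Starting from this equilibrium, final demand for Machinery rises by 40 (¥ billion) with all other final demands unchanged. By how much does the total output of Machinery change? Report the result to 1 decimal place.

Δx_1 = 71.5

I − A =
  [   0.65    -0.20    -0.15]
  [  -0.05     0.85    -0.25]
  [  -0.20    -0.15     0.60]
Cofactors of I−A, C_ij = (−1)^(i+j)·(minor ij) (rows/columns in the sector order above):
  C_11 = (0.85)(0.60) − (-0.25)(-0.15) = 0.4725
  C_12 = −[(-0.05)(0.60) − (-0.25)(-0.20)] = 0.0800
  C_13 = (-0.05)(-0.15) − (0.85)(-0.20) = 0.1775
  C_21 = −[(-0.20)(0.60) − (-0.15)(-0.15)] = 0.1425
  C_22 = (0.65)(0.60) − (-0.15)(-0.20) = 0.3600
  C_23 = −[(0.65)(-0.15) − (-0.20)(-0.20)] = 0.1375
  C_31 = (-0.20)(-0.25) − (-0.15)(0.85) = 0.1775
  C_32 = −[(0.65)(-0.25) − (-0.15)(-0.05)] = 0.1700
  C_33 = (0.65)(0.85) − (-0.20)(-0.05) = 0.5425
det(I−A) = Σ_j (I−A)_1j·C_1j = (0.65)(0.4725) + (-0.20)(0.0800) + (-0.15)(0.1775) = 0.2645
adj(I−A) = Cᵀ =
  [ 0.4725   0.1425   0.1775]
  [ 0.0800   0.3600   0.1700]
  [ 0.1775   0.1375   0.5425]
(I − A)⁻¹ = adj(I−A) / det(I−A) ≈
  [   1.7864     0.5388     0.6711]
  [   0.3025     1.3611     0.6427]
  [   0.6711     0.5198     2.0510]
Δx = (I − A)⁻¹ Δd with Δd having +40 in the Machinery component and 0 elsewhere.
So Δx_1 = L_11 · (+40), where L_11 = adj(I−A)_11 / det(I−A) = 0.4725 / 0.2645.
Δx_1 = 0.4725 × (+40) / 0.2645 = 18.90 / 0.2645 ≈ 71.5.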